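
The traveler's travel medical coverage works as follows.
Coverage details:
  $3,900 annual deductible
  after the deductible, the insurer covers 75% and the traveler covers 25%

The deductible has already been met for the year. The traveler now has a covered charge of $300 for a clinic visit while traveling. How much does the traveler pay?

The deductible is already satisfied, so the full bill goes to coinsurance.
25% of $300 = $75 falls to the traveler.

$75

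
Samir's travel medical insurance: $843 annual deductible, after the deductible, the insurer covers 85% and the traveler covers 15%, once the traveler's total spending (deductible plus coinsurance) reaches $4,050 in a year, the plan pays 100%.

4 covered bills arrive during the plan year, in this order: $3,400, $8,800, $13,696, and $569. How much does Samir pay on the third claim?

$1,503.45

Bill 1, $3,400: $843 finishes the deductible; $2,557 goes to coinsurance; coinsurance $2,557 × 15% = $383.55. Cost to traveler: $1,226.55. OOP to date $1,226.55.
Bill 2, $8,800: 15% coinsurance on $8,800 = $1,320. Traveler owes $1,320 (running OOP $2,546.55).
Bill 3, $13,696: 15% coinsurance on $13,696 = $2,054.40. OOP would hit $4,600.95 > $4,050, so the cap limits the traveler to $4,050 − $2,546.55 = $1,503.45.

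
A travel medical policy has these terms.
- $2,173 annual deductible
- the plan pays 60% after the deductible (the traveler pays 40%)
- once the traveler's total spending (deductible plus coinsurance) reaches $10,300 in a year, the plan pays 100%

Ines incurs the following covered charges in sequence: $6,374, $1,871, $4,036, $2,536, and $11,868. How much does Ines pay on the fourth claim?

Claim 1 — $6,374: $2,173 finishes the deductible; $4,201 goes to coinsurance; coinsurance $4,201 × 40% = $1,680.40. Cost to traveler: $3,853.40. OOP to date $3,853.40.
Claim 2 — $1,871: 40% coinsurance on $1,871 = $748.40. Traveler owes $748.40 (running OOP $4,601.80).
Claim 3 — $4,036: deductible already satisfied, so traveler's share is 40% × $4,036 = $1,614.40. Cost to traveler: $1,614.40. OOP to date $6,216.20.
Claim 4 — $2,536: deductible already satisfied, so traveler's share is 40% × $2,536 = $1,014.40. Traveler pays $1,014.40; OOP now $7,230.60.

$1,014.40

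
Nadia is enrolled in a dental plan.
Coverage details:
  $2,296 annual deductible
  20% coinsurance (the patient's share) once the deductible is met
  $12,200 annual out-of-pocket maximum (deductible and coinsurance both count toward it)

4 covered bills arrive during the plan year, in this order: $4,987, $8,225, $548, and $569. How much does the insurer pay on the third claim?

Claim 1 ($4,987): $2,296 to deductible, leaving $2,691; 20% of $2,691 = $538.20. Patient owes $2,834.20 (running OOP $2,834.20). Plan pays $4,987 − $2,834.20 = $2,152.80.
Claim 2 ($8,225): deductible met; 20% of $8,225 = $1,645. Patient owes $1,645 (running OOP $4,479.20). Insurer: $8,225 − $1,645 = $6,580.
Claim 3 ($548): deductible already satisfied, so patient's share is 20% × $548 = $109.60. Patient pays $109.60; OOP now $4,588.80. Insurer: $548 − $109.60 = $438.40.

$438.40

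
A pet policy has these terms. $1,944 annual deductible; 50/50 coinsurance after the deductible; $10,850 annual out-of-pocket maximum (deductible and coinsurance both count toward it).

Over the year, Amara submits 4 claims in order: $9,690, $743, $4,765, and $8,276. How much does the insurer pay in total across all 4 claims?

$12,624

#1 ($9,690): $1,944 finishes the deductible; $7,746 goes to coinsurance; owner's 50% is $3,873. Owner owes $5,817 (running OOP $5,817). Insurer: $9,690 − $5,817 = $3,873.
#2 ($743): deductible already satisfied, so owner's share is 50% × $743 = $371.50. Owner owes $371.50 (running OOP $6,188.50). Insurer: $743 − $371.50 = $371.50.
#3 ($4,765): deductible already satisfied, so owner's share is 50% × $4,765 = $2,382.50. Owner owes $2,382.50 (running OOP $8,571). Plan pays $4,765 − $2,382.50 = $2,382.50.
#4 ($8,276): deductible met; 50% of $8,276 = $4,138. OOP would hit $12,709 > $10,850, so the cap limits the owner to $10,850 − $8,571 = $2,279. Insurer: $8,276 − $2,279 = $5,997.
Insurer total = bills − owner's total = $23,474 − $10,850 = $12,624.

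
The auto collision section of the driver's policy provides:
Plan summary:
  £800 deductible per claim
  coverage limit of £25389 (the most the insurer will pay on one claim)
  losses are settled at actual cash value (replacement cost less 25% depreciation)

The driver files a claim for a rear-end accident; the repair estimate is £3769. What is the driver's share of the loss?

£1742.25

At 25% depreciation, ACV = £3769 − £942.25 = £2826.75.
After the deductible, £2826.75 − £800 = £2026.75 remains.
£2026.75 ≤ £25389, so the limit doesn't bind; insurer pays £2026.75.
Driver's share is the uncovered remainder: £3769 − £2026.75 = £1742.25.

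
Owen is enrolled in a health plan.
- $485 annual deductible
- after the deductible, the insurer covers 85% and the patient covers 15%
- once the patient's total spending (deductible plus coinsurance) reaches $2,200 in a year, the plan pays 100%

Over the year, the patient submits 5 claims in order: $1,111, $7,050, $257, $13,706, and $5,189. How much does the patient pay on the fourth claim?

$525.05

Bill 1, $1,111: $485 finishes the deductible; $626 goes to coinsurance; 15% of $626 = $93.90. Cost to patient: $578.90. OOP to date $578.90.
Bill 2, $7,050: deductible met; 15% of $7,050 = $1,057.50. Patient pays $1,057.50; OOP now $1,636.40.
Bill 3, $257: deductible met; 15% of $257 = $38.55. Patient owes $38.55 (running OOP $1,674.95).
Bill 4, $13,706: 15% coinsurance on $13,706 = $2,055.90. OOP would hit $3,730.85 > $2,200, so the cap limits the patient to $2,200 − $1,674.95 = $525.05.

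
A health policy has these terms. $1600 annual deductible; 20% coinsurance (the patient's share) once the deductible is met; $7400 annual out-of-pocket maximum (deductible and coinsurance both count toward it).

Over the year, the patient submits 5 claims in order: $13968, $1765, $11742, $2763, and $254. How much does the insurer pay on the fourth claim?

Claim 1 ($13968): $1600 finishes the deductible; $12368 goes to coinsurance; patient's 20% is $2473.60. Patient pays $4073.60; OOP now $4073.60. Insurer: $13968 − $4073.60 = $9894.40.
Claim 2 ($1765): deductible already satisfied, so patient's share is 20% × $1765 = $353. Cost to patient: $353. OOP to date $4426.60. Plan pays $1765 − $353 = $1412.
Claim 3 ($11742): 20% coinsurance on $11742 = $2348.40. Cost to patient: $2348.40. OOP to date $6775. Plan pays $11742 − $2348.40 = $9393.60.
Claim 4 ($2763): 20% coinsurance on $2763 = $552.60. Patient owes $552.60 (running OOP $7327.60). Plan pays $2763 − $552.60 = $2210.40.

$2210.40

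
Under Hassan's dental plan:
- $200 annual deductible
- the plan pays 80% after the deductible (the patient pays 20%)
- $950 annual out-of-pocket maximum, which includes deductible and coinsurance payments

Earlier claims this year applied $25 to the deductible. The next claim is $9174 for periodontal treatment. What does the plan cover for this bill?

$8249

Remaining deductible: $200 − $25 = $175.
After the $175 deductible portion, $9174 − $175 = $8999 is subject to coinsurance.
Patient's 20% share of $8999 is $1799.80.
Patient responsibility before any cap: $175 + $1799.80 = $1974.80.
Year-to-date out-of-pocket would reach $25 + $1974.80 = $1999.80, above the $950 maximum, so the patient pays only $950 − $25 = $925.
Insurer pays the balance: $9174 − $925 = $8249.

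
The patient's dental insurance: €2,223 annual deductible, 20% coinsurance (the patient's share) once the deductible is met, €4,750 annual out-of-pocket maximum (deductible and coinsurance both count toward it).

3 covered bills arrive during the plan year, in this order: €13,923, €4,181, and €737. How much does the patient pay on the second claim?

Claim 1 — €13,923: €2,223 to deductible, leaving €11,700; 20% of €11,700 = €2,340. Patient owes €4,563 (running OOP €4,563).
Claim 2 — €4,181: deductible already satisfied, so patient's share is 20% × €4,181 = €836.20. That would push OOP to €5,399.20, over the €4,750 cap, so patient pays €4,750 − €4,563 = €187.

€187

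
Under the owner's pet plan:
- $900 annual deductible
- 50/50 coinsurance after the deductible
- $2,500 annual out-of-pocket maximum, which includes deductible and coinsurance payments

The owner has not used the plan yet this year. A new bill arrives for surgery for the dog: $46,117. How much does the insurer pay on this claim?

Deductible not yet touched, so the first $900 of the bill goes to the deductible.
That leaves $46,117 − $900 = $45,217 for coinsurance.
50% of $45,217 = $22,608.50 falls to the owner.
So the owner owes $900 + $22,608.50 = $23,508.50 before any cap.
Year-to-date out-of-pocket would reach $0 + $23,508.50 = $23,508.50, above the $2,500 maximum, so the owner pays only $2,500 − $0 = $2,500.
Insurer pays the balance: $46,117 − $2,500 = $43,617.

$43,617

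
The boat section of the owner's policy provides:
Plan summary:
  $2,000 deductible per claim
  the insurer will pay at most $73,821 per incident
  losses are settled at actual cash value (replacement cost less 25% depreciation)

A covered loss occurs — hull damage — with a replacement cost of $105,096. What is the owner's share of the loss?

$31,275

At 25% depreciation, ACV = $105,096 − $26,274 = $78,822.
Subtract the deductible: $78,822 − $2,000 = $76,822.
Since $76,822 > $73,821, the payout is capped at $73,821.
The owner bears the rest of the original loss: $105,096 − $73,821 = $31,275.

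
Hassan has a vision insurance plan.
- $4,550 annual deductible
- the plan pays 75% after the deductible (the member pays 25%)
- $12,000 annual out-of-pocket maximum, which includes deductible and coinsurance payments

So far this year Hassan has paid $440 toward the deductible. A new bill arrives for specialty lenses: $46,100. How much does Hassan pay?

$11,560

Remaining deductible: $4,550 − $440 = $4,110.
After the $4,110 deductible portion, $46,100 − $4,110 = $41,990 is subject to coinsurance.
Coinsurance: $41,990 × 25% = $10,497.50.
Member responsibility before any cap: $4,110 + $10,497.50 = $14,607.50.
Adding $14,607.50 to the $440 already spent would give $15,047.50, which exceeds the $12,000 cap; the member pays just $12,000 − $440 = $11,560.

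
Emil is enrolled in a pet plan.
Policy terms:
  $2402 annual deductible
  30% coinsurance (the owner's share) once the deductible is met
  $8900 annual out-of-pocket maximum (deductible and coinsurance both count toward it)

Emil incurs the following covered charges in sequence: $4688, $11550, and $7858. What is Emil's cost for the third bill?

Claim 1 — $4688: $2402 finishes the deductible; $2286 goes to coinsurance; 30% of $2286 = $685.80. Owner owes $3087.80 (running OOP $3087.80).
Claim 2 — $11550: 30% coinsurance on $11550 = $3465. Owner pays $3465; OOP now $6552.80.
Claim 3 — $7858: deductible met; 30% of $7858 = $2357.40. Adding that to $6552.80 gives $8910.20, past the $8900 cap; owner pays only $8900 − $6552.80 = $2347.20.

$2347.20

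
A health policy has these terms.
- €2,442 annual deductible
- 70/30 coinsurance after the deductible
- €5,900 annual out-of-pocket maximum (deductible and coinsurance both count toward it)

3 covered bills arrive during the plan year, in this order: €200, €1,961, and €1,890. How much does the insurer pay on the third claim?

€1,126.30

Bill 1, €200: all of it applies to the deductible. Cost to patient: €200. OOP to date €200. Insurer: €200 − €200 = €0.
Bill 2, €1,961: all of it applies to the deductible. Patient pays €1,961; OOP now €2,161. Insurer: €1,961 − €1,961 = €0.
Bill 3, €1,890: deductible takes €281, €1,609 remains; coinsurance €1,609 × 30% = €482.70. Patient owes €763.70 (running OOP €2,924.70). Insurer: €1,890 − €763.70 = €1,126.30.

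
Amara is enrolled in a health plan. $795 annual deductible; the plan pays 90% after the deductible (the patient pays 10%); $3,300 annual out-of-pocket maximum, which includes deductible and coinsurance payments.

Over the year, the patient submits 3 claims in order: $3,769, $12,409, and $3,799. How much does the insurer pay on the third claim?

#1 ($3,769): deductible takes $795, $2,974 remains; patient's 10% is $297.40. Cost to patient: $1,092.40. OOP to date $1,092.40. Plan pays $3,769 − $1,092.40 = $2,676.60.
#2 ($12,409): deductible met; 10% of $12,409 = $1,240.90. Patient pays $1,240.90; OOP now $2,333.30. Insurer: $12,409 − $1,240.90 = $11,168.10.
#3 ($3,799): deductible already satisfied, so patient's share is 10% × $3,799 = $379.90. Cost to patient: $379.90. OOP to date $2,713.20. Insurer: $3,799 − $379.90 = $3,419.10.

$3,419.10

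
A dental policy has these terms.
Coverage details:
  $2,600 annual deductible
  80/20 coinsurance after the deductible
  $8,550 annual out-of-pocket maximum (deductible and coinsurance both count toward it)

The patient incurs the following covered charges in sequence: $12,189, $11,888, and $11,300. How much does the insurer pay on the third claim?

$9,645.40

#1 ($12,189): deductible takes $2,600, $9,589 remains; coinsurance $9,589 × 20% = $1,917.80. Patient owes $4,517.80 (running OOP $4,517.80). Plan pays $12,189 − $4,517.80 = $7,671.20.
#2 ($11,888): 20% coinsurance on $11,888 = $2,377.60. Patient owes $2,377.60 (running OOP $6,895.40). Plan pays $11,888 − $2,377.60 = $9,510.40.
#3 ($11,300): deductible met; 20% of $11,300 = $2,260. That would push OOP to $9,155.40, over the $8,550 cap, so patient pays $8,550 − $6,895.40 = $1,654.60. Plan pays $11,300 − $1,654.60 = $9,645.40.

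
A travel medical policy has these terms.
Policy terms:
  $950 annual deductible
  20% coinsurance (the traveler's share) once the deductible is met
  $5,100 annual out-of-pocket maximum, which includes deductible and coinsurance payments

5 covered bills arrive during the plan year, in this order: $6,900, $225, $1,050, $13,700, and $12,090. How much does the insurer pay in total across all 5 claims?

$28,865

Claim 1 — $6,900: $950 to deductible, leaving $5,950; traveler's 20% is $1,190. Traveler pays $2,140; OOP now $2,140. Insurer: $6,900 − $2,140 = $4,760.
Claim 2 — $225: deductible met; 20% of $225 = $45. Traveler pays $45; OOP now $2,185. Insurer: $225 − $45 = $180.
Claim 3 — $1,050: deductible met; 20% of $1,050 = $210. Cost to traveler: $210. OOP to date $2,395. Insurer: $1,050 − $210 = $840.
Claim 4 — $13,700: 20% coinsurance on $13,700 = $2,740. OOP would hit $5,135 > $5,100, so the cap limits the traveler to $5,100 − $2,395 = $2,705. Insurer: $13,700 − $2,705 = $10,995.
Claim 5 — $12,090: deductible met; 20% of $12,090 = $2,418. OOP would hit $7,518 > $5,100, so the cap limits the traveler to $5,100 − $5,100 = $0. Insurer: $12,090 − $0 = $12,090.
Insurer total: $4,760 + $180 + $840 + $10,995 + $12,090 = $28,865.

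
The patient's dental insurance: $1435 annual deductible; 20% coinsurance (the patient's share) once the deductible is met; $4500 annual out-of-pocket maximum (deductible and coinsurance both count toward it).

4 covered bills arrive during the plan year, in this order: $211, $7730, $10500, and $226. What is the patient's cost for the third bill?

Bill 1, $211: fully absorbed by the deductible. Patient owes $211 (running OOP $211).
Bill 2, $7730: $1224 to deductible, leaving $6506; 20% of $6506 = $1301.20. Patient owes $2525.20 (running OOP $2736.20).
Bill 3, $10500: deductible met; 20% of $10500 = $2100. Adding that to $2736.20 gives $4836.20, past the $4500 cap; patient pays only $4500 − $2736.20 = $1763.80.

$1763.80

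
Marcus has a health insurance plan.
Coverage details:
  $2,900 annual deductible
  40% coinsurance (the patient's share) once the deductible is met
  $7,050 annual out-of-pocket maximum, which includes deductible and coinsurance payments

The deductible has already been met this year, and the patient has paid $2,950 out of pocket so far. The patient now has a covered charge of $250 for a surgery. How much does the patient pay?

$100

With the deductible met, the entire $250 is subject to coinsurance.
40% of $250 = $100 falls to the patient.
Year-to-date out-of-pocket becomes $2,950 + $100 = $3,050, still under the $7,050 maximum, so no cap applies.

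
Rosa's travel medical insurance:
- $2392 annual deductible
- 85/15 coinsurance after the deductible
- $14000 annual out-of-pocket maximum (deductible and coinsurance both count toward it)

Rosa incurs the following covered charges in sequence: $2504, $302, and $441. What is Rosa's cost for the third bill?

$66.15

Claim 1 ($2504): $2392 finishes the deductible; $112 goes to coinsurance; 15% of $112 = $16.80. Cost to traveler: $2408.80. OOP to date $2408.80.
Claim 2 ($302): 15% coinsurance on $302 = $45.30. Traveler pays $45.30; OOP now $2454.10.
Claim 3 ($441): 15% coinsurance on $441 = $66.15. Cost to traveler: $66.15. OOP to date $2520.25.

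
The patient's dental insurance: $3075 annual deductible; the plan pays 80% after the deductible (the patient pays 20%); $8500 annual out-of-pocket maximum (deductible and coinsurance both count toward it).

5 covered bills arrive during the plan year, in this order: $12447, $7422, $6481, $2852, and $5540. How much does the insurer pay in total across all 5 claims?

$26242

#1 ($12447): deductible takes $3075, $9372 remains; 20% of $9372 = $1874.40. Patient pays $4949.40; OOP now $4949.40. Plan pays $12447 − $4949.40 = $7497.60.
#2 ($7422): 20% coinsurance on $7422 = $1484.40. Patient pays $1484.40; OOP now $6433.80. Insurer: $7422 − $1484.40 = $5937.60.
#3 ($6481): deductible already satisfied, so patient's share is 20% × $6481 = $1296.20. Patient pays $1296.20; OOP now $7730. Insurer: $6481 − $1296.20 = $5184.80.
#4 ($2852): deductible already satisfied, so patient's share is 20% × $2852 = $570.40. Patient owes $570.40 (running OOP $8300.40). Insurer: $2852 − $570.40 = $2281.60.
#5 ($5540): 20% coinsurance on $5540 = $1108. That would push OOP to $9408.40, over the $8500 cap, so patient pays $8500 − $8300.40 = $199.60. Plan pays $5540 − $199.60 = $5340.40.
Insurer total = bills − patient's total = $34742 − $8500 = $26242.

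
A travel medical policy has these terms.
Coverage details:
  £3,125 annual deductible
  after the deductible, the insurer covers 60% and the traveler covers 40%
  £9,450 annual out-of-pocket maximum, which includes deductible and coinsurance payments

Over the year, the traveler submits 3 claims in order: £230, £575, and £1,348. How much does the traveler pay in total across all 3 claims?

Claim 1 (£230): fully absorbed by the deductible. Traveler pays £230; OOP now £230.
Claim 2 (£575): entire amount goes to the deductible. Traveler owes £575 (running OOP £805).
Claim 3 (£1,348): all of it applies to the deductible. Traveler owes £1,348 (running OOP £2,153).
Total paid by the traveler: £230 + £575 + £1,348 = £2,153.

£2,153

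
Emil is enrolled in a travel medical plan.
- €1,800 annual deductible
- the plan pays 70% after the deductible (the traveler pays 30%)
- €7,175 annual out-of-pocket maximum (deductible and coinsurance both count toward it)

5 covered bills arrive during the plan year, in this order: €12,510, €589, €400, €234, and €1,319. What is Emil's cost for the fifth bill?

Bill 1, €12,510: deductible takes €1,800, €10,710 remains; 30% of €10,710 = €3,213. Traveler pays €5,013; OOP now €5,013.
Bill 2, €589: deductible already satisfied, so traveler's share is 30% × €589 = €176.70. Traveler owes €176.70 (running OOP €5,189.70).
Bill 3, €400: deductible already satisfied, so traveler's share is 30% × €400 = €120. Cost to traveler: €120. OOP to date €5,309.70.
Bill 4, €234: 30% coinsurance on €234 = €70.20. Traveler pays €70.20; OOP now €5,379.90.
Bill 5, €1,319: deductible met; 30% of €1,319 = €395.70. Cost to traveler: €395.70. OOP to date €5,775.60.

€395.70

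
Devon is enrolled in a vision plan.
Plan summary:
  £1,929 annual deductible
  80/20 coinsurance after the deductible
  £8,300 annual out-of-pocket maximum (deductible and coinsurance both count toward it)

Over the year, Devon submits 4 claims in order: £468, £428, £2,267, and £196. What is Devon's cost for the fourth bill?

£39.20

Claim 1 (£468): fully absorbed by the deductible. Member owes £468 (running OOP £468).
Claim 2 (£428): entire amount goes to the deductible. Member pays £428; OOP now £896.
Claim 3 (£2,267): £1,033 to deductible, leaving £1,234; coinsurance £1,234 × 20% = £246.80. Member owes £1,279.80 (running OOP £2,175.80).
Claim 4 (£196): deductible already satisfied, so member's share is 20% × £196 = £39.20. Member pays £39.20; OOP now £2,215.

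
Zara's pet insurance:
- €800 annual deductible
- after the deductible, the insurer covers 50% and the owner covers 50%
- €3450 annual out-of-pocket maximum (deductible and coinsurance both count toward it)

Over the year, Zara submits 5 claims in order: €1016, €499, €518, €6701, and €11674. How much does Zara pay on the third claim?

Claim 1 (€1016): €800 to deductible, leaving €216; coinsurance €216 × 50% = €108. Owner owes €908 (running OOP €908).
Claim 2 (€499): 50% coinsurance on €499 = €249.50. Cost to owner: €249.50. OOP to date €1157.50.
Claim 3 (€518): 50% coinsurance on €518 = €259. Owner pays €259; OOP now €1416.50.

€259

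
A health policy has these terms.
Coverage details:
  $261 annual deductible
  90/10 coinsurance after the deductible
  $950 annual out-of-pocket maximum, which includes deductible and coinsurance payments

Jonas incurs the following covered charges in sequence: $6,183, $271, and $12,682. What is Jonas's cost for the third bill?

Claim 1 — $6,183: $261 finishes the deductible; $5,922 goes to coinsurance; coinsurance $5,922 × 10% = $592.20. Patient pays $853.20; OOP now $853.20.
Claim 2 — $271: 10% coinsurance on $271 = $27.10. Patient pays $27.10; OOP now $880.30.
Claim 3 — $12,682: deductible met; 10% of $12,682 = $1,268.20. That would push OOP to $2,148.50, over the $950 cap, so patient pays $950 − $880.30 = $69.70.

$69.70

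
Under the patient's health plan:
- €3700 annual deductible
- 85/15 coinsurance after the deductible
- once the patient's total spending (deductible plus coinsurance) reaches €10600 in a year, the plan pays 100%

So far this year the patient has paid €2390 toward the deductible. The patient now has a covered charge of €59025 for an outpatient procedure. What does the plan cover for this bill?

€50815

Remaining deductible: €3700 − €2390 = €1310.
The remaining €57715 (= €59025 − €1310) moves to coinsurance.
15% of €57715 = €8657.25 falls to the patient.
So the patient owes €1310 + €8657.25 = €9967.25 before any cap.
Adding €9967.25 to the €2390 already spent would give €12357.25, which exceeds the €10600 cap; the patient pays just €10600 − €2390 = €8210.
The insurer covers the remainder: €59025 − €8210 = €50815.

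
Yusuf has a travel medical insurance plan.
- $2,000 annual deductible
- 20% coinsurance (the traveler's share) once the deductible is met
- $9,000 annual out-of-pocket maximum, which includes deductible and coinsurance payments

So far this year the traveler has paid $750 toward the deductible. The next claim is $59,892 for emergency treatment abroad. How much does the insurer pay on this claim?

$51,642

$750 of the $2,000 deductible is already met, leaving $1,250.
The remaining $58,642 (= $59,892 − $1,250) moves to coinsurance.
Traveler's 20% share of $58,642 is $11,728.40.
Traveler responsibility before any cap: $1,250 + $11,728.40 = $12,978.40.
Year-to-date out-of-pocket would reach $750 + $12,978.40 = $13,728.40, above the $9,000 maximum, so the traveler pays only $9,000 − $750 = $8,250.
The plan picks up $59,892 − $8,250 = $51,642.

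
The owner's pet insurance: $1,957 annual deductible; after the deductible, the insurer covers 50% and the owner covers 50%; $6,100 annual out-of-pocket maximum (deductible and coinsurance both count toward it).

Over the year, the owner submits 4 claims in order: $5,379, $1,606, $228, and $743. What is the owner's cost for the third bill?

$114

Claim 1 — $5,379: $1,957 finishes the deductible; $3,422 goes to coinsurance; coinsurance $3,422 × 50% = $1,711. Owner pays $3,668; OOP now $3,668.
Claim 2 — $1,606: 50% coinsurance on $1,606 = $803. Owner pays $803; OOP now $4,471.
Claim 3 — $228: deductible already satisfied, so owner's share is 50% × $228 = $114. Cost to owner: $114. OOP to date $4,585.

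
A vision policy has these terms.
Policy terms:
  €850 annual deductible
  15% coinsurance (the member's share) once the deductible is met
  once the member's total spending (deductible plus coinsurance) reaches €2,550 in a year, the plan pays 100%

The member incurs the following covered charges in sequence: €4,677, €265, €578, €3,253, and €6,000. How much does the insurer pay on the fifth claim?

Bill 1, €4,677: €850 to deductible, leaving €3,827; 15% of €3,827 = €574.05. Member pays €1,424.05; OOP now €1,424.05. Insurer: €4,677 − €1,424.05 = €3,252.95.
Bill 2, €265: deductible already satisfied, so member's share is 15% × €265 = €39.75. Cost to member: €39.75. OOP to date €1,463.80. Plan pays €265 − €39.75 = €225.25.
Bill 3, €578: deductible already satisfied, so member's share is 15% × €578 = €86.70. Member pays €86.70; OOP now €1,550.50. Insurer: €578 − €86.70 = €491.30.
Bill 4, €3,253: deductible already satisfied, so member's share is 15% × €3,253 = €487.95. Cost to member: €487.95. OOP to date €2,038.45. Plan pays €3,253 − €487.95 = €2,765.05.
Bill 5, €6,000: 15% coinsurance on €6,000 = €900. OOP would hit €2,938.45 > €2,550, so the cap limits the member to €2,550 − €2,038.45 = €511.55. Insurer: €6,000 − €511.55 = €5,488.45.

€5,488.45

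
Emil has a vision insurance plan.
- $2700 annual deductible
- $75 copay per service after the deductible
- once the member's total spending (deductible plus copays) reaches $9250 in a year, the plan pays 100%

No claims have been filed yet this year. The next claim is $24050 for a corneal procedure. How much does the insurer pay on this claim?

The full $2700 deductible is still open; $2700 of this bill applies to it.
After the $2700 deductible portion, $24050 − $2700 = $21350 is subject to the copay.
Copay on this service: $75.
So the member owes $2700 + $75 = $2775 before any cap.
Year-to-date out-of-pocket becomes $0 + $2775 = $2775, still under the $9250 maximum, so no cap applies.
Insurer pays the balance: $24050 − $2775 = $21275.

$21275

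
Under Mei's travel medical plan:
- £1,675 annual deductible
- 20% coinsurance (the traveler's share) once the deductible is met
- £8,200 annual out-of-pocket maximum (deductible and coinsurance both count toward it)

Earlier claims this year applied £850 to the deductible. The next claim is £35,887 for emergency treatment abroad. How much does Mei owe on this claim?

Remaining deductible: £1,675 − £850 = £825.
After the £825 deductible portion, £35,887 − £825 = £35,062 is subject to coinsurance.
20% of £35,062 = £7,012.40 falls to the traveler.
Traveler responsibility before any cap: £825 + £7,012.40 = £7,837.40.
Year-to-date out-of-pocket would reach £850 + £7,837.40 = £8,687.40, above the £8,200 maximum, so the traveler pays only £8,200 − £850 = £7,350.

£7,350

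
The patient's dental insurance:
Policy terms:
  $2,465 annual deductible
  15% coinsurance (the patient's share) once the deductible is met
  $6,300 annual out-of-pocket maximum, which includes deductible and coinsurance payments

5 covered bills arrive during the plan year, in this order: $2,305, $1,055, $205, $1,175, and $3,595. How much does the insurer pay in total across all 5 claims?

$4,989.50

#1 ($2,305): all of it applies to the deductible. Patient owes $2,305 (running OOP $2,305). Plan pays $2,305 − $2,305 = $0.
#2 ($1,055): deductible takes $160, $895 remains; 15% of $895 = $134.25. Patient owes $294.25 (running OOP $2,599.25). Insurer: $1,055 − $294.25 = $760.75.
#3 ($205): deductible already satisfied, so patient's share is 15% × $205 = $30.75. Patient pays $30.75; OOP now $2,630. Insurer: $205 − $30.75 = $174.25.
#4 ($1,175): deductible met; 15% of $1,175 = $176.25. Cost to patient: $176.25. OOP to date $2,806.25. Insurer: $1,175 − $176.25 = $998.75.
#5 ($3,595): deductible already satisfied, so patient's share is 15% × $3,595 = $539.25. Cost to patient: $539.25. OOP to date $3,345.50. Plan pays $3,595 − $539.25 = $3,055.75.
Insurer total = bills − patient's total = $8,335 − $3,345.50 = $4,989.50.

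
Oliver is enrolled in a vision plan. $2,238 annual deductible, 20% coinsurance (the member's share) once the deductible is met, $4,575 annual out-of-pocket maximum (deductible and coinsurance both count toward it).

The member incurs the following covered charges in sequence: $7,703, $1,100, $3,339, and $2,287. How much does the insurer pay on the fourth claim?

#1 ($7,703): deductible takes $2,238, $5,465 remains; coinsurance $5,465 × 20% = $1,093. Member pays $3,331; OOP now $3,331. Plan pays $7,703 − $3,331 = $4,372.
#2 ($1,100): deductible met; 20% of $1,100 = $220. Cost to member: $220. OOP to date $3,551. Insurer: $1,100 − $220 = $880.
#3 ($3,339): deductible already satisfied, so member's share is 20% × $3,339 = $667.80. Member pays $667.80; OOP now $4,218.80. Insurer: $3,339 − $667.80 = $2,671.20.
#4 ($2,287): deductible met; 20% of $2,287 = $457.40. That would push OOP to $4,676.20, over the $4,575 cap, so member pays $4,575 − $4,218.80 = $356.20. Plan pays $2,287 − $356.20 = $1,930.80.

$1,930.80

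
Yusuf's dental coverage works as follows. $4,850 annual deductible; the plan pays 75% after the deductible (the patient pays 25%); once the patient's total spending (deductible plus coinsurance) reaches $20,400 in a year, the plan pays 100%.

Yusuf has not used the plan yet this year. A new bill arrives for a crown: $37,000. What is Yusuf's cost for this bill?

Deductible not yet touched, so the first $4,850 of the bill goes to the deductible.
The remaining $32,150 (= $37,000 − $4,850) moves to coinsurance.
Coinsurance: $32,150 × 25% = $8,037.50.
So the patient owes $4,850 + $8,037.50 = $12,887.50 before any cap.
Total out-of-pocket so far would be $0 + $12,887.50 = $12,887.50, below the $20,400 cap — no reduction.

$12,887.50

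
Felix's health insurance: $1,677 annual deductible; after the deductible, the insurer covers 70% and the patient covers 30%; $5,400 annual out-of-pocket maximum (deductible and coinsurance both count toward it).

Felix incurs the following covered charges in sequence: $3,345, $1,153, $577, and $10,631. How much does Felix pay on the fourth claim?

Claim 1 ($3,345): $1,677 to deductible, leaving $1,668; patient's 30% is $500.40. Cost to patient: $2,177.40. OOP to date $2,177.40.
Claim 2 ($1,153): 30% coinsurance on $1,153 = $345.90. Patient pays $345.90; OOP now $2,523.30.
Claim 3 ($577): deductible already satisfied, so patient's share is 30% × $577 = $173.10. Cost to patient: $173.10. OOP to date $2,696.40.
Claim 4 ($10,631): deductible already satisfied, so patient's share is 30% × $10,631 = $3,189.30. Adding that to $2,696.40 gives $5,885.70, past the $5,400 cap; patient pays only $5,400 − $2,696.40 = $2,703.60.

$2,703.60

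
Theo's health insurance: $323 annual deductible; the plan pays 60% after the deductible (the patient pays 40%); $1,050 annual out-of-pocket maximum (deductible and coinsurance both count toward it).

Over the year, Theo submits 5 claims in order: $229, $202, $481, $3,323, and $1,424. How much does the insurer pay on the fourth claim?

$2,831.60

Claim 1 ($229): entire amount goes to the deductible. Patient owes $229 (running OOP $229). Insurer: $229 − $229 = $0.
Claim 2 ($202): $94 finishes the deductible; $108 goes to coinsurance; coinsurance $108 × 40% = $43.20. Patient owes $137.20 (running OOP $366.20). Plan pays $202 − $137.20 = $64.80.
Claim 3 ($481): deductible met; 40% of $481 = $192.40. Cost to patient: $192.40. OOP to date $558.60. Plan pays $481 − $192.40 = $288.60.
Claim 4 ($3,323): 40% coinsurance on $3,323 = $1,329.20. Adding that to $558.60 gives $1,887.80, past the $1,050 cap; patient pays only $1,050 − $558.60 = $491.40. Insurer: $3,323 − $491.40 = $2,831.60.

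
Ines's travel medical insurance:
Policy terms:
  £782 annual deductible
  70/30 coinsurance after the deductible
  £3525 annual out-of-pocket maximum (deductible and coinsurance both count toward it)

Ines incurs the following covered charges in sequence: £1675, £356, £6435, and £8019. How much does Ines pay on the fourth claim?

Bill 1, £1675: deductible takes £782, £893 remains; coinsurance £893 × 30% = £267.90. Traveler owes £1049.90 (running OOP £1049.90).
Bill 2, £356: deductible met; 30% of £356 = £106.80. Traveler pays £106.80; OOP now £1156.70.
Bill 3, £6435: deductible met; 30% of £6435 = £1930.50. Traveler owes £1930.50 (running OOP £3087.20).
Bill 4, £8019: 30% coinsurance on £8019 = £2405.70. Adding that to £3087.20 gives £5492.90, past the £3525 cap; traveler pays only £3525 − £3087.20 = £437.80.

£437.80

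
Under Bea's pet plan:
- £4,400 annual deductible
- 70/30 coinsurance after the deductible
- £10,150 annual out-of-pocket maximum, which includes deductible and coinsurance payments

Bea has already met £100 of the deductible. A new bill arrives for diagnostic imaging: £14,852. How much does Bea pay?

£7,465.60

£100 of the £4,400 deductible is already met, leaving £4,300.
After the £4,300 deductible portion, £14,852 − £4,300 = £10,552 is subject to coinsurance.
30% of £10,552 = £3,165.60 falls to the owner.
That puts the owner's cost at £4,300 + £3,165.60 = £7,465.60 before any cap.
Total out-of-pocket so far would be £100 + £7,465.60 = £7,565.60, below the £10,150 cap — no reduction.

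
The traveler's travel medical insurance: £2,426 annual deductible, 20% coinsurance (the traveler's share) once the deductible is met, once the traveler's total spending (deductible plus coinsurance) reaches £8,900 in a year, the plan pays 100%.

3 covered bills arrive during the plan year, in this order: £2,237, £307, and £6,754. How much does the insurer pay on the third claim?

£5,403.20

Claim 1 — £2,237: entire amount goes to the deductible. Traveler owes £2,237 (running OOP £2,237). Plan pays £2,237 − £2,237 = £0.
Claim 2 — £307: £189 finishes the deductible; £118 goes to coinsurance; 20% of £118 = £23.60. Traveler owes £212.60 (running OOP £2,449.60). Plan pays £307 − £212.60 = £94.40.
Claim 3 — £6,754: 20% coinsurance on £6,754 = £1,350.80. Traveler pays £1,350.80; OOP now £3,800.40. Plan pays £6,754 − £1,350.80 = £5,403.20.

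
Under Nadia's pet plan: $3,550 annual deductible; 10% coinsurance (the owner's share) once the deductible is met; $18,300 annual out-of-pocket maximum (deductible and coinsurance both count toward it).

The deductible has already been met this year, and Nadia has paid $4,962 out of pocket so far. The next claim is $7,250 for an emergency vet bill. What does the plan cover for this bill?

$6,525

With the deductible met, the entire $7,250 is subject to coinsurance.
Coinsurance: $7,250 × 10% = $725.
Cumulative spending $4,962 + $725 = $5,687 stays under the $18,300 maximum.
Insurer pays the balance: $7,250 − $725 = $6,525.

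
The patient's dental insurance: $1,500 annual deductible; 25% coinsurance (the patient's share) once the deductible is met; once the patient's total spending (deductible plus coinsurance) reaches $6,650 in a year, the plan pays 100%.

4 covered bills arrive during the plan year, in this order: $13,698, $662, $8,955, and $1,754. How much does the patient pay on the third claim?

$1,935

Bill 1, $13,698: deductible takes $1,500, $12,198 remains; coinsurance $12,198 × 25% = $3,049.50. Cost to patient: $4,549.50. OOP to date $4,549.50.
Bill 2, $662: deductible met; 25% of $662 = $165.50. Patient owes $165.50 (running OOP $4,715).
Bill 3, $8,955: deductible met; 25% of $8,955 = $2,238.75. Adding that to $4,715 gives $6,953.75, past the $6,650 cap; patient pays only $6,650 − $4,715 = $1,935.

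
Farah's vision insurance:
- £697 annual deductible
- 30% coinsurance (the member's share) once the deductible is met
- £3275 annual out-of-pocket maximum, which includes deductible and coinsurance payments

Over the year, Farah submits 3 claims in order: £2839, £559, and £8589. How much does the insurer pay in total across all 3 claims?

#1 (£2839): £697 to deductible, leaving £2142; 30% of £2142 = £642.60. Member owes £1339.60 (running OOP £1339.60). Plan pays £2839 − £1339.60 = £1499.40.
#2 (£559): deductible met; 30% of £559 = £167.70. Cost to member: £167.70. OOP to date £1507.30. Plan pays £559 − £167.70 = £391.30.
#3 (£8589): 30% coinsurance on £8589 = £2576.70. OOP would hit £4084 > £3275, so the cap limits the member to £3275 − £1507.30 = £1767.70. Insurer: £8589 − £1767.70 = £6821.30.
Insurer total = bills − member's total = £11987 − £3275 = £8712.

£8712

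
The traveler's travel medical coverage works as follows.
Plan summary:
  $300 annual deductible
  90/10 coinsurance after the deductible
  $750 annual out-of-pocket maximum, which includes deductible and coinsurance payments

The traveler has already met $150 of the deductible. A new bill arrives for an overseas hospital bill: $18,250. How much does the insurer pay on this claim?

$150 of the $300 deductible is already met, leaving $150.
That leaves $18,250 − $150 = $18,100 for coinsurance.
Traveler's 10% share of $18,100 is $1,810.
That puts the traveler's cost at $150 + $1,810 = $1,960 before any cap.
That would bring total out-of-pocket to $2,110, past the $750 cap. The traveler is capped at $750 − $150 = $600 on this claim.
The plan picks up $18,250 − $600 = $17,650.

$17,650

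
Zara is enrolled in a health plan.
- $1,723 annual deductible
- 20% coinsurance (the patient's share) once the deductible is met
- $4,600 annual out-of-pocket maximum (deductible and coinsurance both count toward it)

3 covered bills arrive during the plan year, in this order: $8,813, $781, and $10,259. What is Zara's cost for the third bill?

$1,302.80

Bill 1, $8,813: deductible takes $1,723, $7,090 remains; coinsurance $7,090 × 20% = $1,418. Cost to patient: $3,141. OOP to date $3,141.
Bill 2, $781: 20% coinsurance on $781 = $156.20. Cost to patient: $156.20. OOP to date $3,297.20.
Bill 3, $10,259: 20% coinsurance on $10,259 = $2,051.80. Adding that to $3,297.20 gives $5,349, past the $4,600 cap; patient pays only $4,600 − $3,297.20 = $1,302.80.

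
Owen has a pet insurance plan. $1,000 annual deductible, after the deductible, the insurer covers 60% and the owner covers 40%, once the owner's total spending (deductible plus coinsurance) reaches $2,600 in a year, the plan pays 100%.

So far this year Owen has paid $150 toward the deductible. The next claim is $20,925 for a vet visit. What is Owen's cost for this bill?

Deductible still to meet: $1,000 − $150 = $850.
The remaining $20,075 (= $20,925 − $850) moves to coinsurance.
40% of $20,075 = $8,030 falls to the owner.
That puts the owner's cost at $850 + $8,030 = $8,880 before any cap.
Year-to-date out-of-pocket would reach $150 + $8,880 = $9,030, above the $2,600 maximum, so the owner pays only $2,600 − $150 = $2,450.

$2,450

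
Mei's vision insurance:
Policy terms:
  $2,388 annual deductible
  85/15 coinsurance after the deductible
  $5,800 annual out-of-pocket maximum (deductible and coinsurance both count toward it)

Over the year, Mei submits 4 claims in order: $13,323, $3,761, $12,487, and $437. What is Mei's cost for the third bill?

Bill 1, $13,323: deductible takes $2,388, $10,935 remains; coinsurance $10,935 × 15% = $1,640.25. Member pays $4,028.25; OOP now $4,028.25.
Bill 2, $3,761: 15% coinsurance on $3,761 = $564.15. Member pays $564.15; OOP now $4,592.40.
Bill 3, $12,487: 15% coinsurance on $12,487 = $1,873.05. Adding that to $4,592.40 gives $6,465.45, past the $5,800 cap; member pays only $5,800 − $4,592.40 = $1,207.60.

$1,207.60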